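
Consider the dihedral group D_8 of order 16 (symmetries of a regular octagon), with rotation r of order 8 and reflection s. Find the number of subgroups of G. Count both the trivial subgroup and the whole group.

19

|G| = 16, so by Lagrange every subgroup order divides 16. Divisors: 1, 2, 4, 8, 16.
Subgroups by order — order 1: 1; order 2: 9; order 4: 5; order 8: 3; order 16: 1.
Total: 1 + 9 + 5 + 3 + 1 = 19.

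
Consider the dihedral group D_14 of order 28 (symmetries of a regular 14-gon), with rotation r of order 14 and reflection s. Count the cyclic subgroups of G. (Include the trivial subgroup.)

18

A cyclic subgroup of order d is generated by each of its φ(d) elements of order d, so the cyclic subgroups of order d number (#elements of order d)/φ(d).
Cyclic subgroups by order — order 1: 1; order 2: 15; order 7: 1; order 14: 1.
Total: 18.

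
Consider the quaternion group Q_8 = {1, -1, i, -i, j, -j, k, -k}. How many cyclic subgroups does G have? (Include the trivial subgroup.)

5

Group the elements of G by the cyclic subgroup they generate; each cyclic subgroup of order d accounts for φ(d) elements.
Cyclic subgroups by order — order 1: 1; order 2: 1; order 4: 3.
Total: 5.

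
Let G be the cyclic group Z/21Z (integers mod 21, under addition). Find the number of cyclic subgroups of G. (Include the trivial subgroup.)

4

Group the elements of G by the cyclic subgroup they generate; each cyclic subgroup of order d accounts for φ(d) elements.
Cyclic subgroups by order — order 1: 1; order 3: 1; order 7: 1; order 21: 1.
Total: 4.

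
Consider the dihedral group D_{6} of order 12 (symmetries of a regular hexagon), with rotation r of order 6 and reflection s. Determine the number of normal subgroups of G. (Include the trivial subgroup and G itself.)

G has 16 subgroups. Checking conjugation-invariance by order — order 1: 1/1 normal; order 2: 1/7 normal; order 3: 1/1 normal; order 4: 0/3 normal; order 6: 3/3 normal; order 12: 1/1 normal.
Total normal subgroups: 7.

7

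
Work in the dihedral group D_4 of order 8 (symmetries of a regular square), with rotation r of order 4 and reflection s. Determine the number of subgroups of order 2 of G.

5

|G| = 8 and 2 | 8, so subgroups of order 2 are possible by Lagrange.
The subgroups of order 2 are: {e, r^2}; {e, r^2s}; {e, r^3s}; {e, rs}; … (5 in all).
So G has 5 subgroups of order 2.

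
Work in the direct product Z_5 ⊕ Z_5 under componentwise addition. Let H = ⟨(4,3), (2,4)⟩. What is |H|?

5

|⟨(4,3)⟩| = 5 and |⟨(2,4)⟩| = 5, so |H| is a multiple of lcm(5, 5) = 5 and divides |G| = 25.
Closing under the operation: H = {(0,0), (1,2), (2,4), (3,1), (4,3)}, so |H| = 5.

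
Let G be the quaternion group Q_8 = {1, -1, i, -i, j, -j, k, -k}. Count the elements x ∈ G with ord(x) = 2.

The elements of order 2 are: -1.
That's 1.

1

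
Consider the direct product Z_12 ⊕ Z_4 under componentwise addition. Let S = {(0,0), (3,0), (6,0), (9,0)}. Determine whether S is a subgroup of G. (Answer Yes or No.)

Yes

|S| = 4 divides |G| = 48, consistent with Lagrange.
S contains the identity, every element's inverse is in S, and S is closed under +: it is a subgroup.
In fact S = ⟨(9,0)⟩.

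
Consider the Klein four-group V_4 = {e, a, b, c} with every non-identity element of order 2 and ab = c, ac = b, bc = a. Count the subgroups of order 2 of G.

|G| = 4 and 2 | 4, so subgroups of order 2 are possible by Lagrange.
The subgroups of order 2 are: {e, a}; {e, b}; {e, c}.
So G has 3 subgroups of order 2.

3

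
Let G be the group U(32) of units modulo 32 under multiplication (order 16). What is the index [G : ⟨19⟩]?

|⟨19⟩| = 8 and |G| = 16.
By Lagrange, [G : H] = |G|/|H| = 16/8 = 2.

2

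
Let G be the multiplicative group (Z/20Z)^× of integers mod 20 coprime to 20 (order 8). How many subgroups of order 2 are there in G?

3

|G| = 8 and 2 | 8, so subgroups of order 2 are possible by Lagrange.
The subgroups of order 2 are: {1, 11}; {1, 19}; {1, 9}.
So G has 3 subgroups of order 2.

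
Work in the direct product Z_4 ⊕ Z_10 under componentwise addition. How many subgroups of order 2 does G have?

|G| = 40 and 2 | 40, so subgroups of order 2 are possible by Lagrange.
The subgroups of order 2 are: {(0,0), (0,5)}; {(0,0), (2,0)}; {(0,0), (2,5)}.
So G has 3 subgroups of order 2.

3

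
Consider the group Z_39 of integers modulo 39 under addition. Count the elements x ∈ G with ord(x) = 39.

24

In a cyclic group of order 39, the number of elements of order d (for d | 39) is φ(d).
φ(39) = 24.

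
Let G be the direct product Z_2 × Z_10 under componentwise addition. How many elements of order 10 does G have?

An element (a,b) has order lcm(ord(a), ord(b)); count pairs with lcm equal to 10.
Enumerating gives 12 such elements.

12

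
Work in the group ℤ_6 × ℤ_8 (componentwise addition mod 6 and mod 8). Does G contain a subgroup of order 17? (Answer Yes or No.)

17 does not divide |G| = 48, so by Lagrange no subgroup of order 17 exists.

No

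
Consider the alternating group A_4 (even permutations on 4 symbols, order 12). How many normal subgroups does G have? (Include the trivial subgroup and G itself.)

3

G has 10 subgroups. Checking conjugation-invariance by order — order 1: 1/1 normal; order 2: 0/3 normal; order 3: 0/4 normal; order 4: 1/1 normal; order 12: 1/1 normal.
Total normal subgroups: 3.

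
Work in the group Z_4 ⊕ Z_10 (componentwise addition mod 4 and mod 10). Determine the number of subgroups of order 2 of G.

3

|G| = 40 and 2 | 40, so subgroups of order 2 are possible by Lagrange.
The subgroups of order 2 are: {(0,0), (0,5)}; {(0,0), (2,0)}; {(0,0), (2,5)}.
So G has 3 subgroups of order 2.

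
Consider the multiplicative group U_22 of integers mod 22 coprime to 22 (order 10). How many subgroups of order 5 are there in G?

1

|G| = 10 and 5 | 10, so subgroups of order 5 are possible by Lagrange.
The subgroups of order 5 are: {1, 3, 5, 9, 15}.
So G has 1 subgroup of order 5.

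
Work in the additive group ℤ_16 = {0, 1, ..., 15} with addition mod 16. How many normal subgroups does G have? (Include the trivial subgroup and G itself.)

G is abelian, so every subgroup is normal.
G has 5 subgroups in total, hence 5 normal subgroups.

5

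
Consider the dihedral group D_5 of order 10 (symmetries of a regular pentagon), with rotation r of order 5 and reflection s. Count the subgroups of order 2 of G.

|G| = 10 and 2 | 10, so subgroups of order 2 are possible by Lagrange.
The subgroups of order 2 are: {e, r^2s}; {e, r^3s}; {e, r^4s}; {e, rs}; … (5 in all).
So G has 5 subgroups of order 2.

5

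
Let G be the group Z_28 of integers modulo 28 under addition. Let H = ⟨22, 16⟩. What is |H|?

14

|⟨22⟩| = 14 and |⟨16⟩| = 7, so |H| is a multiple of lcm(14, 7) = 14 and divides |G| = 28.
Closing under the operation: H = {0, 2, 4, 6, 8, 10, 12, 14, 16, 18, 20, 22, 24, 26}, so |H| = 14.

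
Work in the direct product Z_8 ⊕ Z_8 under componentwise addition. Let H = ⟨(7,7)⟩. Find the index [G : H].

8

|⟨(7,7)⟩| = 8 and |G| = 64.
By Lagrange, [G : H] = |G|/|H| = 64/8 = 8.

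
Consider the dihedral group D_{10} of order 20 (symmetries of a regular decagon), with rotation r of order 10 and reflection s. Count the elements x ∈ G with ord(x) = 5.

The elements of order 5 are: r^2, r^4, r^6, r^8.
That's 4.

4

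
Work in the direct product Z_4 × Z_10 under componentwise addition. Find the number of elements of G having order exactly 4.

An element (a,b) has order lcm(ord(a), ord(b)); count pairs with lcm equal to 4.
Enumerating gives 4 such elements.

4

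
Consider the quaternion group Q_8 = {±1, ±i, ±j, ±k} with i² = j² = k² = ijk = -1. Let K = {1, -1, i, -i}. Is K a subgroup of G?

|K| = 4 divides |G| = 8, consistent with Lagrange.
K contains the identity, every element's inverse is in K, and K is closed under ·: it is a subgroup.
In fact K = ⟨-i⟩.

Yes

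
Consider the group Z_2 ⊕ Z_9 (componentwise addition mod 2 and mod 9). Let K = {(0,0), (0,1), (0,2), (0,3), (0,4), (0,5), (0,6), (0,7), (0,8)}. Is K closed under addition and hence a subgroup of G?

|K| = 9 divides |G| = 18, consistent with Lagrange.
K contains the identity, every element's inverse is in K, and K is closed under +: it is a subgroup.
In fact K = ⟨(0,1)⟩.

Yes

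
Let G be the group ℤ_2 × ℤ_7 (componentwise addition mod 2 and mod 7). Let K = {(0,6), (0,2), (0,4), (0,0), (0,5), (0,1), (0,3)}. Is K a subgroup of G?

|K| = 7 divides |G| = 14, consistent with Lagrange.
K contains the identity, every element's inverse is in K, and K is closed under +: it is a subgroup.
In fact K = ⟨(0,1)⟩.

Yes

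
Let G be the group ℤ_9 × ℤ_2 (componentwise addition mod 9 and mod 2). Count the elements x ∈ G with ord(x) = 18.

An element (a,b) has order lcm(ord(a), ord(b)); count pairs with lcm equal to 18.
Enumerating gives 6 such elements.

6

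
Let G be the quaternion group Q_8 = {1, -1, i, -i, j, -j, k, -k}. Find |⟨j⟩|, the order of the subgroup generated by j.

Computing powers of j: the smallest k with (j)^k = e is k = 4.

4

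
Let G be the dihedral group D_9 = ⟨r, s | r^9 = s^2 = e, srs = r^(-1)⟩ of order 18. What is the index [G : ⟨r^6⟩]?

6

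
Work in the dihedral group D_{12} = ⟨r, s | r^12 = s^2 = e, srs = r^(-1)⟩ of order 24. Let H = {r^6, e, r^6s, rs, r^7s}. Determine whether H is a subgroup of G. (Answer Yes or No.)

No

|H| = 5 does not divide |G| = 24, so by Lagrange H is not a subgroup.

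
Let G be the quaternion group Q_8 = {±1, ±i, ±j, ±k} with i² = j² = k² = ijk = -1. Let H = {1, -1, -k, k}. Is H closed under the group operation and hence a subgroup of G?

|H| = 4 divides |G| = 8, consistent with Lagrange.
H contains the identity, every element's inverse is in H, and H is closed under ·: it is a subgroup.
In fact H = ⟨-k⟩.

Yes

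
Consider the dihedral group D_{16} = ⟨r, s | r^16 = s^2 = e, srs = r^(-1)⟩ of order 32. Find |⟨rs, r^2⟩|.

16

|⟨rs⟩| = 2 and |⟨r^2⟩| = 8, so |H| is a multiple of lcm(2, 8) = 8 and divides |G| = 32.
Closing under the operation: H = {e, r^2, r^4, r^6, r^8, r^10, r^12, r^14, rs, r^3s, r^5s, r^7s, r^9s, r^11s, r^13s, r^15s}, so |H| = 16.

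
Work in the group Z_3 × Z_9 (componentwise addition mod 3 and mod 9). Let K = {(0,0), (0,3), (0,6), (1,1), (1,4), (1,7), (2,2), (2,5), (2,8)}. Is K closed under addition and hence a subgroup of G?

Yes

|K| = 9 divides |G| = 27, consistent with Lagrange.
K contains the identity, every element's inverse is in K, and K is closed under +: it is a subgroup.
In fact K = ⟨(1,1)⟩.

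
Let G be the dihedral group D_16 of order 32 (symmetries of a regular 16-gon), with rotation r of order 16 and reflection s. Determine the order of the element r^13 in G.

16

Computing powers of r^13: the smallest k with (r^13)^k = e is k = 16.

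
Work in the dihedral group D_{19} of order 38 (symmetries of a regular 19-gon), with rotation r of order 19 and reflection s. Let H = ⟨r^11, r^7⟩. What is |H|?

19

|⟨r^11⟩| = 19 and |⟨r^7⟩| = 19, so |H| is a multiple of lcm(19, 19) = 19 and divides |G| = 38.
Closing under the operation: H = {e, r, r^2, r^3, r^4, r^5, r^6, r^7, r^8, r^9, r^10, r^11, r^12, r^13, r^14, r^15, r^16, r^17, r^18}, so |H| = 19.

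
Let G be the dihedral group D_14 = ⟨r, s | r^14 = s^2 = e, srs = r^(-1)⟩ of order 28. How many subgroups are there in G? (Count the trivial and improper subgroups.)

|G| = 28, so by Lagrange every subgroup order divides 28. Divisors: 1, 2, 4, 7, 14, 28.
Subgroups by order — order 1: 1; order 2: 15; order 4: 7; order 7: 1; order 14: 3; order 28: 1.
Total: 1 + 15 + 7 + 1 + 3 + 1 = 28.

28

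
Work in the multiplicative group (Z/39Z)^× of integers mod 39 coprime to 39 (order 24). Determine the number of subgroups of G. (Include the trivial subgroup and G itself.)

|G| = 24, so by Lagrange every subgroup order divides 24. Divisors: 1, 2, 3, 4, 6, 8, 12, 24.
Subgroups by order — order 1: 1; order 2: 3; order 3: 1; order 4: 3; order 6: 3; order 8: 1; order 12: 3; order 24: 1.
Total: 1 + 3 + 1 + 3 + 3 + 1 + 3 + 1 = 16.

16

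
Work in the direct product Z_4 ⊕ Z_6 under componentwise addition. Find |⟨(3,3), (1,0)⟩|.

8

|⟨(3,3)⟩| = 4 and |⟨(1,0)⟩| = 4, so |H| is a multiple of lcm(4, 4) = 4 and divides |G| = 24.
Closing under the operation: H = {(0,0), (0,3), (1,0), (1,3), (2,0), (2,3), (3,0), (3,3)}, so |H| = 8.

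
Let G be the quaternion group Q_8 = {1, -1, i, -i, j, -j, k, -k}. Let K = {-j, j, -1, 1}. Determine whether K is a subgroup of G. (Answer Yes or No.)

|K| = 4 divides |G| = 8, consistent with Lagrange.
K contains the identity, every element's inverse is in K, and K is closed under ·: it is a subgroup.
In fact K = ⟨j⟩.

Yes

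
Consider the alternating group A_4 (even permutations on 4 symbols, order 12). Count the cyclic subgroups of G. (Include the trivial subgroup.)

A cyclic subgroup of order d is generated by each of its φ(d) elements of order d, so the cyclic subgroups of order d number (#elements of order d)/φ(d).
Cyclic subgroups by order — order 1: 1; order 2: 3; order 3: 4.
Total: 8.

8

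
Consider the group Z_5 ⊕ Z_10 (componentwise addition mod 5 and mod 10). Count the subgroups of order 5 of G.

6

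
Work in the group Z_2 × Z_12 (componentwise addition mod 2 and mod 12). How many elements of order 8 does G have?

An element (a,b) has order lcm(ord(a), ord(b)); count pairs with lcm equal to 8.
Enumerating gives 0 such elements.

0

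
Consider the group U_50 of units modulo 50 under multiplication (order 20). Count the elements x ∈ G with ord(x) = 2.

1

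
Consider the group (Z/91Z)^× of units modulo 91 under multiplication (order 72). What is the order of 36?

Compute successive powers of 36 mod 91: 36, 22, 64, 29, 43, 1; 36^6 ≡ 1 (mod 91).
So |⟨36⟩| = 6.

6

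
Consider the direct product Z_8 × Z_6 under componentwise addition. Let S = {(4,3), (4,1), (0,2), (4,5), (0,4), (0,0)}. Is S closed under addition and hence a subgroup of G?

Yes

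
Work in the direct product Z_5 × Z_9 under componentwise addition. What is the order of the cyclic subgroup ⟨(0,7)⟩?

The order of (0,7) in Z_5 × Z_9 is lcm(ord(0) in Z_5, ord(7) in Z_9).
ord(0) = 1 and ord(7) = 9, so |⟨(0,7)⟩| = lcm(1, 9) = 9.

9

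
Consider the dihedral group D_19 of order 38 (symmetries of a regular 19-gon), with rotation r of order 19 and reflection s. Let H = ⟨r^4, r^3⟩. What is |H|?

|⟨r^4⟩| = 19 and |⟨r^3⟩| = 19, so |H| is a multiple of lcm(19, 19) = 19 and divides |G| = 38.
Closing under the operation: H = {e, r, r^2, r^3, r^4, r^5, r^6, r^7, r^8, r^9, r^10, r^11, r^12, r^13, r^14, r^15, r^16, r^17, r^18}, so |H| = 19.

19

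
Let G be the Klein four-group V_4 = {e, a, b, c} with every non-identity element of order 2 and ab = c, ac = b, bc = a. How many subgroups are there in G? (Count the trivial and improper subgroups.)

|G| = 4, so by Lagrange every subgroup order divides 4. Divisors: 1, 2, 4.
Subgroups by order — order 1: 1; order 2: 3; order 4: 1.
Total: 1 + 3 + 1 = 5.

5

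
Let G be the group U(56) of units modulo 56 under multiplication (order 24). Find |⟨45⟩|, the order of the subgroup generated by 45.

6

Compute successive powers of 45 mod 56: 45, 9, 13, 25, 5, 1; 45^6 ≡ 1 (mod 56).
So |⟨45⟩| = 6.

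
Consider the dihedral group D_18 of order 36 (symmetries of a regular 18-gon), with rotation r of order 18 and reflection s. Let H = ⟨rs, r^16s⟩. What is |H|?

12

|⟨rs⟩| = 2 and |⟨r^16s⟩| = 2, so |H| is a multiple of lcm(2, 2) = 2 and divides |G| = 36.
Closing under the operation: H = {e, r^3, r^6, r^9, r^12, r^15, rs, r^4s, r^7s, r^10s, r^13s, r^16s}, so |H| = 12.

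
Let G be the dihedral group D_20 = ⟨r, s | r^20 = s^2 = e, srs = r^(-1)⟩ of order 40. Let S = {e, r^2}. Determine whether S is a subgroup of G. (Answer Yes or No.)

No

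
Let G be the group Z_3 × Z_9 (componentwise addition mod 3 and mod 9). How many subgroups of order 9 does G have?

|G| = 27 and 9 | 27, so subgroups of order 9 are possible by Lagrange.
The subgroups of order 9 are: {(0,0), (0,1), (0,2), (0,3), (0,4), (0,5), (0,6), (0,7), (0,8)}; {(0,0), (0,3), (0,6), (1,0), (1,3), (1,6), (2,0), (2,3), (2,6)}; {(0,0), (0,3), (0,6), (1,1), (1,4), (1,7), (2,2), (2,5), (2,8)}; {(0,0), (0,3), (0,6), (1,2), (1,5), (1,8), (2,1), (2,4), (2,7)}.
So G has 4 subgroups of order 9.

4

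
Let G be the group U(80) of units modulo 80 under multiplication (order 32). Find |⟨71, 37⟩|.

|⟨71⟩| = 2 and |⟨37⟩| = 4, so |H| is a multiple of lcm(2, 4) = 4 and divides |G| = 32.
Closing under the operation: H = {1, 9, 13, 37, 43, 67, 71, 79}, so |H| = 8.

8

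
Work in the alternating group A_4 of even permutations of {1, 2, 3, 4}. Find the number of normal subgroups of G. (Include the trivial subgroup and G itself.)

G has 10 subgroups. Checking conjugation-invariance by order — order 1: 1/1 normal; order 2: 0/3 normal; order 3: 0/4 normal; order 4: 1/1 normal; order 12: 1/1 normal.
Total normal subgroups: 3.

3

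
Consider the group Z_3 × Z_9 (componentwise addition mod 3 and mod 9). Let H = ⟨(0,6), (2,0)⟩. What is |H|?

|⟨(0,6)⟩| = 3 and |⟨(2,0)⟩| = 3, so |H| is a multiple of lcm(3, 3) = 3 and divides |G| = 27.
Closing under the operation: H = {(0,0), (0,3), (0,6), (1,0), (1,3), (1,6), (2,0), (2,3), (2,6)}, so |H| = 9.

9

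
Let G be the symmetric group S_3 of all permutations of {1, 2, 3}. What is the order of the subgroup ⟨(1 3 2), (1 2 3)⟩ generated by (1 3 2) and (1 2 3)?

|⟨(1 3 2)⟩| = 3 and |⟨(1 2 3)⟩| = 3, so |H| is a multiple of lcm(3, 3) = 3 and divides |G| = 6.
Closing under the operation: H = {e, (1 2 3), (1 3 2)}, so |H| = 3.

3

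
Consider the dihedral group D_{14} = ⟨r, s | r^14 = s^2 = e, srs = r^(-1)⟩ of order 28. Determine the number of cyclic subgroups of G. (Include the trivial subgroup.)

18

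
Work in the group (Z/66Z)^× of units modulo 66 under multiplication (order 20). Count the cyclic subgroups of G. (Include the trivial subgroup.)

8

A cyclic subgroup of order d is generated by each of its φ(d) elements of order d, so the cyclic subgroups of order d number (#elements of order d)/φ(d).
Cyclic subgroups by order — order 1: 1; order 2: 3; order 5: 1; order 10: 3.
Total: 8.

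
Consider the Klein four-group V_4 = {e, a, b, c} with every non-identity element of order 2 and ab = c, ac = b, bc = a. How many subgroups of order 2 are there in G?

3

|G| = 4 and 2 | 4, so subgroups of order 2 are possible by Lagrange.
The subgroups of order 2 are: {e, a}; {e, b}; {e, c}.
So G has 3 subgroups of order 2.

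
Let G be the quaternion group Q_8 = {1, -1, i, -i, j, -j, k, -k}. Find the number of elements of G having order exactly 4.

6

The elements of order 4 are: i, -i, j, -j, k, -k.
That's 6.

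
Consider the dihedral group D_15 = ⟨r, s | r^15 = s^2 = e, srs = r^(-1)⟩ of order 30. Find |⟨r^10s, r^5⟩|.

6

|⟨r^10s⟩| = 2 and |⟨r^5⟩| = 3, so |H| is a multiple of lcm(2, 3) = 6 and divides |G| = 30.
Closing under the operation: H = {e, r^5, r^10, s, r^5s, r^10s}, so |H| = 6.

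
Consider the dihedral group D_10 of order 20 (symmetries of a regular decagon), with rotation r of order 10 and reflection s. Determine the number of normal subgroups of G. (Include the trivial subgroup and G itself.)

G has 22 subgroups. Checking conjugation-invariance by order — order 1: 1/1 normal; order 2: 1/11 normal; order 4: 0/5 normal; order 5: 1/1 normal; order 10: 3/3 normal; order 20: 1/1 normal.
Total normal subgroups: 7.

7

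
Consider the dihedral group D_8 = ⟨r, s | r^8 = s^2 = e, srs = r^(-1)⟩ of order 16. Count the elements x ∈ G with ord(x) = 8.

The elements of order 8 are: r, r^3, r^5, r^7.
That's 4.

4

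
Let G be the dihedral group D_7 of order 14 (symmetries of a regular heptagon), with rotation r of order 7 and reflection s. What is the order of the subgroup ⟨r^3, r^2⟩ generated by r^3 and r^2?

7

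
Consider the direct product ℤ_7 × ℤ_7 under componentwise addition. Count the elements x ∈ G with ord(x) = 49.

An element (a,b) has order lcm(ord(a), ord(b)); count pairs with lcm equal to 49.
Enumerating gives 0 such elements.

0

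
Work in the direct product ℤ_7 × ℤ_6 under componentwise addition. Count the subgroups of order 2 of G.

|G| = 42 and 2 | 42, so subgroups of order 2 are possible by Lagrange.
The subgroups of order 2 are: {(0,0), (0,3)}.
So G has 1 subgroup of order 2.

1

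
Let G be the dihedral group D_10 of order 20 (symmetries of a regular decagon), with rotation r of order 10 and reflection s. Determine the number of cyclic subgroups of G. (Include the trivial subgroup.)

14

A cyclic subgroup of order d is generated by each of its φ(d) elements of order d, so the cyclic subgroups of order d number (#elements of order d)/φ(d).
Cyclic subgroups by order — order 1: 1; order 2: 11; order 5: 1; order 10: 1.
Total: 14.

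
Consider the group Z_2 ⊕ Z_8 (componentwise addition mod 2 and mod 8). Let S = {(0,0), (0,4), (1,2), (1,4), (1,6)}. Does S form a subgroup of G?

No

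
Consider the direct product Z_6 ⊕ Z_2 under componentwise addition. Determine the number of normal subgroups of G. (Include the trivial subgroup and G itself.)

G is abelian, so every subgroup is normal.
G has 10 subgroups in total, hence 10 normal subgroups.

10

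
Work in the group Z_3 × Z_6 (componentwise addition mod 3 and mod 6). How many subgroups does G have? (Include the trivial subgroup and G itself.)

|G| = 18, so by Lagrange every subgroup order divides 18. Divisors: 1, 2, 3, 6, 9, 18.
Subgroups by order — order 1: 1; order 2: 1; order 3: 4; order 6: 4; order 9: 1; order 18: 1.
Total: 1 + 1 + 4 + 4 + 1 + 1 = 12.

12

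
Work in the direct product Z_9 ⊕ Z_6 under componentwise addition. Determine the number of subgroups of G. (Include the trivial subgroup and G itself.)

20

|G| = 54, so by Lagrange every subgroup order divides 54. Divisors: 1, 2, 3, 6, 9, 18, 27, 54.
Subgroups by order — order 1: 1; order 2: 1; order 3: 4; order 6: 4; order 9: 4; order 18: 4; order 27: 1; order 54: 1.
Total: 1 + 1 + 4 + 4 + 4 + 4 + 1 + 1 = 20.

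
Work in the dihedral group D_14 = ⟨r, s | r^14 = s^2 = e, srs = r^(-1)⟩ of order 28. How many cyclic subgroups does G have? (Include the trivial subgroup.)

Each element a generates a cyclic subgroup ⟨a⟩; distinct elements may generate the same one (a cyclic group of order d has φ(d) generators).
Cyclic subgroups by order — order 1: 1; order 2: 15; order 7: 1; order 14: 1.
Total: 18.

18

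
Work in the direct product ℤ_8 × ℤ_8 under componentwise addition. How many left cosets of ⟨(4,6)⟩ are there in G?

16

|⟨(4,6)⟩| = 4 and |G| = 64.
By Lagrange, [G : H] = |G|/|H| = 64/4 = 16.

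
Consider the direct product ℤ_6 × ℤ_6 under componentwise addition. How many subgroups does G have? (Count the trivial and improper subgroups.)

|G| = 36, so by Lagrange every subgroup order divides 36. Divisors: 1, 2, 3, 4, 6, 9, 12, 18, 36.
Subgroups by order — order 1: 1; order 2: 3; order 3: 4; order 4: 1; order 6: 12; order 9: 1; order 12: 4; order 18: 3; order 36: 1.
Total: 1 + 3 + 4 + 1 + 12 + 1 + 4 + 3 + 1 = 30.

30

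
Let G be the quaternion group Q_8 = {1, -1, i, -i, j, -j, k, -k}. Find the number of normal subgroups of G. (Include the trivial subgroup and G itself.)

G has 6 subgroups. Checking conjugation-invariance by order — order 1: 1/1 normal; order 2: 1/1 normal; order 4: 3/3 normal; order 8: 1/1 normal.
Total normal subgroups: 6.

6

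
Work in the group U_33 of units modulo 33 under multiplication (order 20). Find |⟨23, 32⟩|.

4

|⟨23⟩| = 2 and |⟨32⟩| = 2, so |H| is a multiple of lcm(2, 2) = 2 and divides |G| = 20.
Closing under the operation: H = {1, 10, 23, 32}, so |H| = 4.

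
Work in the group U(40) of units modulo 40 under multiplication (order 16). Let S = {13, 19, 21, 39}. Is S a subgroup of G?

No

The identity 1 ∉ S, so S is not a subgroup.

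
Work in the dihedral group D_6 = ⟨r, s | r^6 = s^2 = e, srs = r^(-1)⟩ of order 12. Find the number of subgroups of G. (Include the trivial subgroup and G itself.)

|G| = 12, so by Lagrange every subgroup order divides 12. Divisors: 1, 2, 3, 4, 6, 12.
Subgroups by order — order 1: 1; order 2: 7; order 3: 1; order 4: 3; order 6: 3; order 12: 1.
Total: 1 + 7 + 1 + 3 + 3 + 1 = 16.

16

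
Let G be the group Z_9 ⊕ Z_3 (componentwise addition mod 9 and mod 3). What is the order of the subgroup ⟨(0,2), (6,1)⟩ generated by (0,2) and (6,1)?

|⟨(0,2)⟩| = 3 and |⟨(6,1)⟩| = 3, so |H| is a multiple of lcm(3, 3) = 3 and divides |G| = 27.
Closing under the operation: H = {(0,0), (0,1), (0,2), (3,0), (3,1), (3,2), (6,0), (6,1), (6,2)}, so |H| = 9.

9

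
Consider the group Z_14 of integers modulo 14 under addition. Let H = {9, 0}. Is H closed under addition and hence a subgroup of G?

No

9 ∈ H but its inverse 5 ∉ H, so H is not a subgroup.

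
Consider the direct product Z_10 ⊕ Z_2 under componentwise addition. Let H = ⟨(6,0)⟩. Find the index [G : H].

4

|⟨(6,0)⟩| = 5 and |G| = 20.
By Lagrange, [G : H] = |G|/|H| = 20/5 = 4.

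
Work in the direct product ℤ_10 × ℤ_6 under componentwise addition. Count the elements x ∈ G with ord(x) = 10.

12

An element (a,b) has order lcm(ord(a), ord(b)); count pairs with lcm equal to 10.
Enumerating gives 12 such elements.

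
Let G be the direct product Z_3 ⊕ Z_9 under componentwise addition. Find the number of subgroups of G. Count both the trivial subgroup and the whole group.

10

|G| = 27, so by Lagrange every subgroup order divides 27. Divisors: 1, 3, 9, 27.
Subgroups by order — order 1: 1; order 3: 4; order 9: 4; order 27: 1.
Total: 1 + 4 + 4 + 1 = 10.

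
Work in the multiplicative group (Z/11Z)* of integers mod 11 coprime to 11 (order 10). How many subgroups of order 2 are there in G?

1

|G| = 10 and 2 | 10, so subgroups of order 2 are possible by Lagrange.
The subgroups of order 2 are: {1, 10}.
So G has 1 subgroup of order 2.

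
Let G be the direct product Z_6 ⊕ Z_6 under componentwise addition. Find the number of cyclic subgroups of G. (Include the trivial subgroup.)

20

A cyclic subgroup of order d is generated by each of its φ(d) elements of order d, so the cyclic subgroups of order d number (#elements of order d)/φ(d).
Cyclic subgroups by order — order 1: 1; order 2: 3; order 3: 4; order 6: 12.
Total: 20.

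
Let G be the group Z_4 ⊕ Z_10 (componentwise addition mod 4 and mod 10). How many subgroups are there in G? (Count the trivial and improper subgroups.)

16

|G| = 40, so by Lagrange every subgroup order divides 40. Divisors: 1, 2, 4, 5, 8, 10, 20, 40.
Subgroups by order — order 1: 1; order 2: 3; order 4: 3; order 5: 1; order 8: 1; order 10: 3; order 20: 3; order 40: 1.
Total: 1 + 3 + 3 + 1 + 1 + 3 + 3 + 1 = 16.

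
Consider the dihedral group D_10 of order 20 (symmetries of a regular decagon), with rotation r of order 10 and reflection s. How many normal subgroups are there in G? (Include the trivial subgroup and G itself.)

7

G has 22 subgroups. Checking conjugation-invariance by order — order 1: 1/1 normal; order 2: 1/11 normal; order 4: 0/5 normal; order 5: 1/1 normal; order 10: 3/3 normal; order 20: 1/1 normal.
Total normal subgroups: 7.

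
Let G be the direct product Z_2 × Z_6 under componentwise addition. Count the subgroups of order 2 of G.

3

|G| = 12 and 2 | 12, so subgroups of order 2 are possible by Lagrange.
The subgroups of order 2 are: {(0,0), (0,3)}; {(0,0), (1,0)}; {(0,0), (1,3)}.
So G has 3 subgroups of order 2.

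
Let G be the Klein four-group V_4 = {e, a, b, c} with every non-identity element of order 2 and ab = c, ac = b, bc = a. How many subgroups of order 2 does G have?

|G| = 4 and 2 | 4, so subgroups of order 2 are possible by Lagrange.
The subgroups of order 2 are: {e, a}; {e, b}; {e, c}.
So G has 3 subgroups of order 2.

3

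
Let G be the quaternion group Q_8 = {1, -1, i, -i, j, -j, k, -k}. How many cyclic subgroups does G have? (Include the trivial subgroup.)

A cyclic subgroup of order d is generated by each of its φ(d) elements of order d, so the cyclic subgroups of order d number (#elements of order d)/φ(d).
Cyclic subgroups by order — order 1: 1; order 2: 1; order 4: 3.
Total: 5.

5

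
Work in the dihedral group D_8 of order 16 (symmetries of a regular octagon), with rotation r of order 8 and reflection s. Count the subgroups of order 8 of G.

|G| = 16 and 8 | 16, so subgroups of order 8 are possible by Lagrange.
The subgroups of order 8 are: {e, r, r^2, r^3, r^4, r^5, r^6, r^7}; {e, r^2, r^4, r^6, s, r^2s, r^4s, r^6s}; {e, r^2, r^4, r^6, rs, r^3s, r^5s, r^7s}.
So G has 3 subgroups of order 8.

3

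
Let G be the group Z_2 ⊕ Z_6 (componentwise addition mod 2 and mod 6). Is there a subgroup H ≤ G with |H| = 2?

Yes

2 | 12. A subgroup of order 2 is {(0,0), (0,3)}.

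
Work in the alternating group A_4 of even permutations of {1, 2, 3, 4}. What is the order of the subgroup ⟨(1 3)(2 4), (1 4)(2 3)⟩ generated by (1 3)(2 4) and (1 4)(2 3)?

|⟨(1 3)(2 4)⟩| = 2 and |⟨(1 4)(2 3)⟩| = 2, so |H| is a multiple of lcm(2, 2) = 2 and divides |G| = 12.
Closing under the operation: H = {e, (1 2)(3 4), (1 3)(2 4), (1 4)(2 3)}, so |H| = 4.

4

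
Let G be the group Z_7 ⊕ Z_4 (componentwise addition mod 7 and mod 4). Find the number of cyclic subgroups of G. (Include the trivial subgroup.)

6

Each element a generates a cyclic subgroup ⟨a⟩; distinct elements may generate the same one (a cyclic group of order d has φ(d) generators).
Cyclic subgroups by order — order 1: 1; order 2: 1; order 4: 1; order 7: 1; order 14: 1; order 28: 1.
Total: 6.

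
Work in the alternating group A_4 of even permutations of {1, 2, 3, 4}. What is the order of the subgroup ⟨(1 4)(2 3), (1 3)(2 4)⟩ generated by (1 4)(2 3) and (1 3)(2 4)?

|⟨(1 4)(2 3)⟩| = 2 and |⟨(1 3)(2 4)⟩| = 2, so |H| is a multiple of lcm(2, 2) = 2 and divides |G| = 12.
Closing under the operation: H = {e, (1 2)(3 4), (1 3)(2 4), (1 4)(2 3)}, so |H| = 4.

4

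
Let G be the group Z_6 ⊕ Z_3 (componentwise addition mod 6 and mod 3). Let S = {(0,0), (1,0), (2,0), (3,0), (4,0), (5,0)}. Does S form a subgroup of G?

Yes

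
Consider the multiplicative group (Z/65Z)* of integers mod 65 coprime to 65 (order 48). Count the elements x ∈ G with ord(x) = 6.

6

The elements of order 6 are: 4, 9, 29, 36, 49, 56.
That's 6.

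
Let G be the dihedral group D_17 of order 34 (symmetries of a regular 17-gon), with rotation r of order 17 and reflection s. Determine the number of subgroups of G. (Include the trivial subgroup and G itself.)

20

|G| = 34, so by Lagrange every subgroup order divides 34. Divisors: 1, 2, 17, 34.
Subgroups by order — order 1: 1; order 2: 17; order 17: 1; order 34: 1.
Total: 1 + 17 + 1 + 1 = 20.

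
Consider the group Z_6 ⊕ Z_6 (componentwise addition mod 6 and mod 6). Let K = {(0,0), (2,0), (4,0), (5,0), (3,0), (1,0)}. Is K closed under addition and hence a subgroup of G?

Yes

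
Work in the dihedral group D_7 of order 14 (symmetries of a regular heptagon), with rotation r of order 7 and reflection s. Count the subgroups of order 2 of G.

|G| = 14 and 2 | 14, so subgroups of order 2 are possible by Lagrange.
The subgroups of order 2 are: {e, r^2s}; {e, r^3s}; {e, r^4s}; {e, r^5s}; … (7 in all).
So G has 7 subgroups of order 2.

7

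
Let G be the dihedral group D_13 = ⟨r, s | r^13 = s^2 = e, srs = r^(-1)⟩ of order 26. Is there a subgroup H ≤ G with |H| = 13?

13 | 26. A subgroup of order 13 is {e, r, r^2, r^3, r^4, r^5, r^6, r^7, r^8, r^9, r^10, r^11, r^12}.

Yes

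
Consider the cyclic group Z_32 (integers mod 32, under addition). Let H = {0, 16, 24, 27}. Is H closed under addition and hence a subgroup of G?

No

24 ∈ H but its inverse 8 ∉ H, so H is not a subgroup.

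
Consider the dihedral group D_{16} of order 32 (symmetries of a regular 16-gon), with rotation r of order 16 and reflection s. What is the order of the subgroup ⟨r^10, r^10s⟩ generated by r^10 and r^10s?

|⟨r^10⟩| = 8 and |⟨r^10s⟩| = 2, so |H| is a multiple of lcm(8, 2) = 8 and divides |G| = 32.
Closing under the operation: H = {e, r^2, r^4, r^6, r^8, r^10, r^12, r^14, s, r^2s, r^4s, r^6s, r^8s, r^10s, r^12s, r^14s}, so |H| = 16.

16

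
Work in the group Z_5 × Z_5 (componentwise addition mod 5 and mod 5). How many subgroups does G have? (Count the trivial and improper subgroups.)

|G| = 25, so by Lagrange every subgroup order divides 25. Divisors: 1, 5, 25.
Subgroups by order — order 1: 1; order 5: 6; order 25: 1.
Total: 1 + 6 + 1 = 8.

8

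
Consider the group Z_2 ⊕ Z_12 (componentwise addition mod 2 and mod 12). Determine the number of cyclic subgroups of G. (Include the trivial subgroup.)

12

A cyclic subgroup of order d is generated by each of its φ(d) elements of order d, so the cyclic subgroups of order d number (#elements of order d)/φ(d).
Cyclic subgroups by order — order 1: 1; order 2: 3; order 3: 1; order 4: 2; order 6: 3; order 12: 2.
Total: 12.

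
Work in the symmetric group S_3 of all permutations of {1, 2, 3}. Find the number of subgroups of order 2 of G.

3

|G| = 6 and 2 | 6, so subgroups of order 2 are possible by Lagrange.
The subgroups of order 2 are: {e, (1 2)}; {e, (1 3)}; {e, (2 3)}.
So G has 3 subgroups of order 2.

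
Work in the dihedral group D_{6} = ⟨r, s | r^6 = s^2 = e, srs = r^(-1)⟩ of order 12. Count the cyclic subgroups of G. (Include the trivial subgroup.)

10

Group the elements of G by the cyclic subgroup they generate; each cyclic subgroup of order d accounts for φ(d) elements.
Cyclic subgroups by order — order 1: 1; order 2: 7; order 3: 1; order 6: 1.
Total: 10.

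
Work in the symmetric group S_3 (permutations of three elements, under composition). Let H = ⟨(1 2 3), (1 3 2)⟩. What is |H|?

3

|⟨(1 2 3)⟩| = 3 and |⟨(1 3 2)⟩| = 3, so |H| is a multiple of lcm(3, 3) = 3 and divides |G| = 6.
Closing under the operation: H = {e, (1 2 3), (1 3 2)}, so |H| = 3.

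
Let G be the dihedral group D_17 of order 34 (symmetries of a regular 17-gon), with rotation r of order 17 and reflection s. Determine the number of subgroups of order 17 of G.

1

|G| = 34 and 17 | 34, so subgroups of order 17 are possible by Lagrange.
The subgroups of order 17 are: {e, r, r^2, r^3, r^4, r^5, r^6, r^7, r^8, r^9, r^10, r^11, r^12, r^13, r^14, r^15, r^16}.
So G has 1 subgroup of order 17.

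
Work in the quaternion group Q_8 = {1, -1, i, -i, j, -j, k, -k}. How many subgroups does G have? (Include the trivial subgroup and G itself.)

|G| = 8, so by Lagrange every subgroup order divides 8. Divisors: 1, 2, 4, 8.
Subgroups by order — order 1: 1; order 2: 1; order 4: 3; order 8: 1.
Total: 1 + 1 + 3 + 1 = 6.

6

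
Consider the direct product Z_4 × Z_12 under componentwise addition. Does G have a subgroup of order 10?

10 does not divide |G| = 48, so by Lagrange no subgroup of order 10 exists.

No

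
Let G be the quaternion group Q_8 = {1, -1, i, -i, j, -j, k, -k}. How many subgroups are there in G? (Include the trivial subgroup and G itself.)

|G| = 8, so by Lagrange every subgroup order divides 8. Divisors: 1, 2, 4, 8.
Subgroups by order — order 1: 1; order 2: 1; order 4: 3; order 8: 1.
Total: 1 + 1 + 3 + 1 = 6.

6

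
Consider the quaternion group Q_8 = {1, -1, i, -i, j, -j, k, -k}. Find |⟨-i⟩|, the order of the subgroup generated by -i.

4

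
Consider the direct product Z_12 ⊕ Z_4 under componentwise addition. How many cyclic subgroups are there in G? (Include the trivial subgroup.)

A cyclic subgroup of order d is generated by each of its φ(d) elements of order d, so the cyclic subgroups of order d number (#elements of order d)/φ(d).
Cyclic subgroups by order — order 1: 1; order 2: 3; order 3: 1; order 4: 6; order 6: 3; order 12: 6.
Total: 20.

20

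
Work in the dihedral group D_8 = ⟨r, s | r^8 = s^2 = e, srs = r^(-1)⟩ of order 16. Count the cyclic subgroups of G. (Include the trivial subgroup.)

12

Each element a generates a cyclic subgroup ⟨a⟩; distinct elements may generate the same one (a cyclic group of order d has φ(d) generators).
Cyclic subgroups by order — order 1: 1; order 2: 9; order 4: 1; order 8: 1.
Total: 12.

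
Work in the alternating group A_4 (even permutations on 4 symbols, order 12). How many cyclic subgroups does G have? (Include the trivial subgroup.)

8

Group the elements of G by the cyclic subgroup they generate; each cyclic subgroup of order d accounts for φ(d) elements.
Cyclic subgroups by order — order 1: 1; order 2: 3; order 3: 4.
Total: 8.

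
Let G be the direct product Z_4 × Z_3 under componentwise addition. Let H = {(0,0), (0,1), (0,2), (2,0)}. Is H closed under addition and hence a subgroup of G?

No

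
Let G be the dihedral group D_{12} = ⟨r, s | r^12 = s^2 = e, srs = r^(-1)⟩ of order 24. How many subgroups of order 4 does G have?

7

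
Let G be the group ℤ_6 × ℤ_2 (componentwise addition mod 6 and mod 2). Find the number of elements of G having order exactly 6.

6

An element (a,b) has order lcm(ord(a), ord(b)); count pairs with lcm equal to 6.
Enumerating gives 6 such elements.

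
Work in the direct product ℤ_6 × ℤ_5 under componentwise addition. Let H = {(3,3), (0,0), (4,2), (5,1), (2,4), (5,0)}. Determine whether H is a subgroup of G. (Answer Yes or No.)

No

(2,4) ∈ H but its inverse (4,1) ∉ H, so H is not a subgroup.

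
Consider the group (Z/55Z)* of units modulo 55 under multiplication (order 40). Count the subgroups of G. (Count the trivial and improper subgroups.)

|G| = 40, so by Lagrange every subgroup order divides 40. Divisors: 1, 2, 4, 5, 8, 10, 20, 40.
Subgroups by order — order 1: 1; order 2: 3; order 4: 3; order 5: 1; order 8: 1; order 10: 3; order 20: 3; order 40: 1.
Total: 1 + 3 + 3 + 1 + 1 + 3 + 3 + 1 = 16.

16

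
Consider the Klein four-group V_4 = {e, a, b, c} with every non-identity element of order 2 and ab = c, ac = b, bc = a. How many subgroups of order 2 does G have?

|G| = 4 and 2 | 4, so subgroups of order 2 are possible by Lagrange.
The subgroups of order 2 are: {e, a}; {e, b}; {e, c}.
So G has 3 subgroups of order 2.

3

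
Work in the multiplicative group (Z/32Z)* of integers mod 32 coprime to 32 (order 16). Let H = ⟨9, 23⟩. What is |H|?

8

|⟨9⟩| = 4 and |⟨23⟩| = 4, so |H| is a multiple of lcm(4, 4) = 4 and divides |G| = 16.
Closing under the operation: H = {1, 7, 9, 15, 17, 23, 25, 31}, so |H| = 8.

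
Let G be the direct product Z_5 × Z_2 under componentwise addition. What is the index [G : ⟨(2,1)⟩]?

|⟨(2,1)⟩| = 10 and |G| = 10.
By Lagrange, [G : H] = |G|/|H| = 10/10 = 1.

1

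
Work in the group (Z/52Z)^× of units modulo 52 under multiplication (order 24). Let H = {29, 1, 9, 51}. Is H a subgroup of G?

No

Closure fails: 51 · 9 = 43 ∉ H. So H is not a subgroup.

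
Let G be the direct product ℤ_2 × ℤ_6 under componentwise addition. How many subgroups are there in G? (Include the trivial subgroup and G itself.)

|G| = 12, so by Lagrange every subgroup order divides 12. Divisors: 1, 2, 3, 4, 6, 12.
Subgroups by order — order 1: 1; order 2: 3; order 3: 1; order 4: 1; order 6: 3; order 12: 1.
Total: 1 + 3 + 1 + 1 + 3 + 1 = 10.

10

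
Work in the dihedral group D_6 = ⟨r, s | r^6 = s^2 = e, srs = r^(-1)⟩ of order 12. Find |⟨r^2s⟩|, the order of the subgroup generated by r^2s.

2

Computing powers of r^2s: the smallest k with (r^2s)^k = e is k = 2.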